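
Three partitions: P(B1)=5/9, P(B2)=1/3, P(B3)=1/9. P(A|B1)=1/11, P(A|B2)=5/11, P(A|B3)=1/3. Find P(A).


P(A) = P(A|B1)P(B1) + P(A|B2)P(B2) + P(A|B3)P(B3)
= 1/11*5/9 + 5/11*1/3 + 1/3*1/9
= 5/99 + 5/33 + 1/27 = 71/297

71/297


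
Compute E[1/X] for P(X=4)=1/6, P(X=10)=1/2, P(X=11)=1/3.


E[1/X] = sum(g(x)*P(x))
= 1/4*1/6 + 1/10*1/2 + 1/11*1/3
= 161/1320

161/1320


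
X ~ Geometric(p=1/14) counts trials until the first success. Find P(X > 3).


P(X > 3) = P(first 3 trials all fail) = (1-p)^3 = (13/14)^3 = 2197/2744

2197/2744


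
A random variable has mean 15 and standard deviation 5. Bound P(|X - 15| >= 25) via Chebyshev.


k = 25/5 = 5
Chebyshev: P(|X-mu| >= k*sigma) <= 1/k^2 = 1/5^2 = 1/25

1/25


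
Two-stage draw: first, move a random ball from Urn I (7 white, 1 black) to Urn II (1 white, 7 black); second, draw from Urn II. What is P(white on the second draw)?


P(transfer white) = 7/8; P(transfer black) = 1/8
If white transferred: Urn II has 2 white of 9, so P(white|white moved) = 2/9
If black transferred: Urn II has 1 white of 9, so P(white|black moved) = 1/9
By total probability: P(white) = 7/8*2/9 + 1/8*1/9 = 5/24

5/24


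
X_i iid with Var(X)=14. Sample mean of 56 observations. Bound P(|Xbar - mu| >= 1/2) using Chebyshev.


Var(Xbar) = Var(X)/n = 14/56
Chebyshev: P(|Xbar-mu| >= 1/2) <= Var(Xbar)/(1/2)^2 = (1/4)/(1/4) = 1

1


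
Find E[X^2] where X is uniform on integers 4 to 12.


E[X^2] = (1/9) * sum(x^2 for x=4..12)
= 636/9 = 212/3

212/3


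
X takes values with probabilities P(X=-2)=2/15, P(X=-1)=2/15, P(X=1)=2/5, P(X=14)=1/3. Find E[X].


E[X] = sum(x * P(x))
= -2*2/15 - 1*2/15 + 1*2/5 + 14*1/3
= 14/3

14/3


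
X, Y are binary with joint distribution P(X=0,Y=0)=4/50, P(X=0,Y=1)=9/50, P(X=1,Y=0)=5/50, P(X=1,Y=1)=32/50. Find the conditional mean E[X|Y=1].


P(Y=1) = 41/50
E[X|Y=1] = (0*9 + 1*32)/41 = 32/41

32/41


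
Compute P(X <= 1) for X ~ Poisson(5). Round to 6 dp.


P(X<=1) = e^(-5)*5^0/0! + e^(-5)*5^1/1!
≈ 0.0067379470 + 0.0336897350
= 0.0404276820
≈ 0.040428

0.040428


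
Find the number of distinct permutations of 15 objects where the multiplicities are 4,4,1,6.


15! = 1307674368000
Denominator: 4!=24 * 4!=24 * 1!=1 * 6!=720
Coefficient = 1307674368000 / 414720 = 3153150

3153150


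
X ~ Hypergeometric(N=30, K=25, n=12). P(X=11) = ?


P(X=11) = C(25,11)*C(5,1) / C(30,12)
= 4457400*5 / 86493225
= 22287000/86493225 = 680/2639

680/2639


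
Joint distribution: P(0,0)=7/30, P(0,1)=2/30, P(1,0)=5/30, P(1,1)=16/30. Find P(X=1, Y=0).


Read from table: P(X=1, Y=0) = 5/30 = 1/6

1/6


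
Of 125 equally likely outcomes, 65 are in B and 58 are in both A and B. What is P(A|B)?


P(A|B) = P(A∩B)/P(B) = (58/125)/(65/125) = 58/65

58/65


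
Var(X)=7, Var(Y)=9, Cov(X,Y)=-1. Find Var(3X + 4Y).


Var(3X + 4Y) = 3^2*Var(X) + 4^2*Var(Y) + 2*3*4*Cov(X,Y)
= 9*7 + 16*9 + 24*(-1)
= 63 + 144 - 24 = 183

183


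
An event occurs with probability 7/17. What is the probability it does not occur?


P(A') = 1 - P(A) = 1 - 7/17 = 10/17

10/17


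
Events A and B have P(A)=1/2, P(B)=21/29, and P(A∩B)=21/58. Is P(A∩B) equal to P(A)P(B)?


P(A)*P(B) = 1/2*21/29 = 21/58
P(A∩B) = 21/58, which equals P(A)P(B), so independent

Yes, A and B are independent


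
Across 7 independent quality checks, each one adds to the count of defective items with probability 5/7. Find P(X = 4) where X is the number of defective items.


P(X=4) = C(7,4) * p^4 * (1-p)^3
= 35 * 625/2401 * 8/343
= 25000/117649

25000/117649


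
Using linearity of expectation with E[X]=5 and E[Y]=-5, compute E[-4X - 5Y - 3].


E[-4X - 5Y - 3] = -4*E[X] - 5*E[Y] - 3
= (-4)*(5) + (-5)*(-5) + (-3)
= -20 + 25 - 3 = 2

2


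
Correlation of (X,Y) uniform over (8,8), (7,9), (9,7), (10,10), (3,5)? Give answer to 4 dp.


Cov(X,Y) = 3.2800, Var(X) = 5.8400, Var(Y) = 2.9600
rho = Cov/(sqrt(VarX)*sqrt(VarY)) = 0.7889

0.7889


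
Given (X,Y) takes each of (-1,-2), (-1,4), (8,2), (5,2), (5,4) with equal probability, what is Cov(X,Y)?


E[X]=16/5, E[Y]=2, E[XY]=44/5
Cov(X,Y) = E[XY] - E[X]E[Y] = 44/5 - 16/5*2 = 12/5

12/5


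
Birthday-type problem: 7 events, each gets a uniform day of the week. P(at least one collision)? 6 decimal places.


P(all different) = prod((7-i)/7 for i=0..6) = 0.006120
P(at least one match) = 1 - 0.006120 = 0.993880

0.993880


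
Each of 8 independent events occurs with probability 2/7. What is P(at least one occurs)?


P(at least one) = 1 - P(none)
P(none) = (1 - 2/7)^8 = (5/7)^8 = 390625/5764801
P(at least one) = 1 - 390625/5764801 = 5374176/5764801

5374176/5764801


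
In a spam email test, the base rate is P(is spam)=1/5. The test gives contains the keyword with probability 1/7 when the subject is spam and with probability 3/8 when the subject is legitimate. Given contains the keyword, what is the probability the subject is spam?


P(A) = P(A|B)P(B) + P(A|B')P(B') = 1/7*1/5 + 3/8*4/5 = 23/70
P(B|A) = P(A|B)P(B)/P(A) = (1/35)/(23/70) = 2/23

2/23


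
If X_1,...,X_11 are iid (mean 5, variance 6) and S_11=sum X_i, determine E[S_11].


E[S_n] = n*E[X_1] = 11*5 = 55

55


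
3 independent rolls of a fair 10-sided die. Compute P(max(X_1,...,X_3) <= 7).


P(max <= 7) = P(all X_i <= 7) = (P(X_1 <= 7))^3
= (7/10)^3 = 343/1000

343/1000


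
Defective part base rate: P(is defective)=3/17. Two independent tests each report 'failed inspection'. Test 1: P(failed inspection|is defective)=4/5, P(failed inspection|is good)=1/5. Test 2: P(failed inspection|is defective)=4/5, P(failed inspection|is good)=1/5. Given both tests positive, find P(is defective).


After test 1: P(+) = 4/5*3/17 + 1/5*14/17 = 26/85
P(B|+) = (12/85)/(26/85) = 6/13
After test 2 (use post1 as new prior): P(+) = 4/5*6/13 + 1/5*7/13 = 31/65
P(B|+,+) = (24/65)/(31/65) = 24/31

24/31


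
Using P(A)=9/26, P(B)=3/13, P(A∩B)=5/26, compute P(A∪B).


P(A∪B) = P(A) + P(B) - P(A∩B)
= 9/26 + 3/13 - 5/26 = 5/13

5/13


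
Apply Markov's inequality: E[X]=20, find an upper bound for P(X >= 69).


Markov: P(X >= a) <= E[X]/a
P(X >= 69) <= 20/69

20/69


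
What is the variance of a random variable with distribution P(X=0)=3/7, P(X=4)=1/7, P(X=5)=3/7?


E[X] = 19/7, E[X^2] = 13
Var(X) = E[X^2] - (E[X])^2 = 13 - (19/7)^2 = 276/49

276/49


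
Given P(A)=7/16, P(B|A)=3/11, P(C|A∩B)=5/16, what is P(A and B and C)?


P(A∩B∩C) = P(A) * P(B|A) * P(C|A∩B)
= 7/16 * 3/11 * 5/16
= 21/176 * 5/16 = 105/2816

105/2816


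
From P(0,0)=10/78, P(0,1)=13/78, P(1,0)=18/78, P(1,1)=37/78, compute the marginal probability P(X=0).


P(X=0) = P(0,0)+P(0,1) = 10/78 + 13/78 = 23/78

23/78


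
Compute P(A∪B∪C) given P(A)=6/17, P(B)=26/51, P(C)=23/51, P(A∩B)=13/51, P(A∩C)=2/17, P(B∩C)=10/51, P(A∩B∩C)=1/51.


P(A∪B∪C) = P(A)+P(B)+P(C) - P(AB)-P(AC)-P(BC) + P(ABC)
= 6/17+26/51+23/51 - 13/51-2/17-10/51 + 1/51
= 13/17

13/17


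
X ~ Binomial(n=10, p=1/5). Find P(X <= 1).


P(X<=1) = P(X=0) + P(X=1)
= 1048576/9765625 + 524288/1953125
= 3670016/9765625

3670016/9765625


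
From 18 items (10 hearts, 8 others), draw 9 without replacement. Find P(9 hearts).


P(X=9) = C(10,9)*C(8,0) / C(18,9)
= 10*1 / 48620
= 10/48620 = 1/4862

1/4862


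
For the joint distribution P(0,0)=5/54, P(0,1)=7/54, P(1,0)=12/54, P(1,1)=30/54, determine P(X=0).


P(X=0) = P(0,0)+P(0,1) = 5/54 + 7/54 = 12/54 = 2/9

2/9


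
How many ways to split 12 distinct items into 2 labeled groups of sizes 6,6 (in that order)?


12! = 479001600
Denominator: 6!=720 * 6!=720
Coefficient = 479001600 / 518400 = 924

924


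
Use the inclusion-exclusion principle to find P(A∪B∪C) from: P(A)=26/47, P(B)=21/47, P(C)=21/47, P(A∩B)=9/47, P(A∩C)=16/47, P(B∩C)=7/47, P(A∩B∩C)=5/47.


P(A∪B∪C) = P(A)+P(B)+P(C) - P(AB)-P(AC)-P(BC) + P(ABC)
= 26/47+21/47+21/47 - 9/47-16/47-7/47 + 5/47
= 41/47

41/47


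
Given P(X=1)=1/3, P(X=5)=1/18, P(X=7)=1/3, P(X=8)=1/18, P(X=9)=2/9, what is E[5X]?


E[5X] = sum(g(x)*P(x))
= 5*1/3 + 25*1/18 + 35*1/3 + 40*1/18 + 45*2/9
= 485/18

485/18


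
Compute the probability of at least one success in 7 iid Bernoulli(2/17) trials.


P(at least one) = 1 - P(none)
P(none) = (1 - 2/17)^7 = (15/17)^7 = 170859375/410338673
P(at least one) = 1 - 170859375/410338673 = 239479298/410338673

239479298/410338673


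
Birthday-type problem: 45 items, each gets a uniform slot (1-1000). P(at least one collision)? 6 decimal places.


P(all different) = prod((1000-i)/1000 for i=0..44) = 0.366037
P(at least one match) = 1 - 0.366037 = 0.633963

0.633963


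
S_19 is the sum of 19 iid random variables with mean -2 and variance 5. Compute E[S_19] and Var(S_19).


E[S_n] = n*mu = 19*-2 = -38
Var(S_n) = n*sigma^2 = 19*5 = 95

E[S_19]=-38, Var(S_19)=95


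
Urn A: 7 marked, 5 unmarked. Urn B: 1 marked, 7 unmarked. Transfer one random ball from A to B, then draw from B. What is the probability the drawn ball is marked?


P(transfer marked) = 7/12; P(transfer unmarked) = 5/12
If marked transferred: Urn II has 2 marked of 9, so P(marked|marked moved) = 2/9
If unmarked transferred: Urn II has 1 marked of 9, so P(marked|unmarked moved) = 1/9
By total probability: P(marked) = 7/12*2/9 + 5/12*1/9 = 19/108

19/108


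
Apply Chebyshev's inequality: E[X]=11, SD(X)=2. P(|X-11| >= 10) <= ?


k = 10/2 = 5
Chebyshev: P(|X-mu| >= k*sigma) <= 1/k^2 = 1/5^2 = 1/25

1/25


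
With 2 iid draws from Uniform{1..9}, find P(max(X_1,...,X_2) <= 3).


P(max <= 3) = P(all X_i <= 3) = (P(X_1 <= 3))^2
= (3/9)^2 = (1/3)^2 = 1/9

1/9


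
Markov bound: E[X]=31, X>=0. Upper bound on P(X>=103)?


Markov: P(X >= a) <= E[X]/a
P(X >= 103) <= 31/103

31/103


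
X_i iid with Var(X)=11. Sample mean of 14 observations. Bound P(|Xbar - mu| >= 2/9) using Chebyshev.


Var(Xbar) = Var(X)/n = 11/14
Chebyshev: P(|Xbar-mu| >= 2/9) <= Var(Xbar)/(2/9)^2 = (11/14)/(4/81) = 891/56
Bound exceeds 1, so trivial bound: 1

1


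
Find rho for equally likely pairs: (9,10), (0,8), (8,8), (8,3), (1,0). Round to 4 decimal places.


Cov(X,Y) = 5.4400, Var(X) = 14.9600, Var(Y) = 13.7600
rho = Cov/(sqrt(VarX)*sqrt(VarY)) = 0.3792

0.3792


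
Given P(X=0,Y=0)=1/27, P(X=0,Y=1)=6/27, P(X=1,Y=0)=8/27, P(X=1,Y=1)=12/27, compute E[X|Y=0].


P(Y=0) = 9/27
E[X|Y=0] = (0*1 + 1*8)/9 = 8/9

8/9


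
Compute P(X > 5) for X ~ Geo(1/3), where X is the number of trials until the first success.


P(X > 5) = P(first 5 trials all fail) = (1-p)^5 = (2/3)^5 = 32/243

32/243


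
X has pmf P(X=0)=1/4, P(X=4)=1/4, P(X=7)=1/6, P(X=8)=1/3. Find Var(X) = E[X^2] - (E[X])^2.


E[X] = 29/6, E[X^2] = 67/2
Var(X) = E[X^2] - (E[X])^2 = 67/2 - (29/6)^2 = 365/36

365/36


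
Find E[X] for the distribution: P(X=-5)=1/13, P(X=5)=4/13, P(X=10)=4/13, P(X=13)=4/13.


E[X] = sum(x * P(x))
= -5*1/13 + 5*4/13 + 10*4/13 + 13*4/13
= 107/13

107/13


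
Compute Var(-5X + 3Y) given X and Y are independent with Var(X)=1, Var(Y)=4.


Independence => Cov(X,Y)=0
Var(-5X + 3Y) = (-5)^2*Var(X) + 3^2*Var(Y)
= 25*1 + 9*4 = 61

61


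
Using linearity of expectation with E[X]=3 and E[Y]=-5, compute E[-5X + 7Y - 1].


E[-5X + 7Y - 1] = -5*E[X] + 7*E[Y] - 1
= (-5)*(3) + (7)*(-5) + (-1)
= -15 - 35 - 1 = -51

-51


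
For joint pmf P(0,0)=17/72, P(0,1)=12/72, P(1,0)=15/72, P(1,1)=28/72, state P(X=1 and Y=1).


Read from table: P(X=1, Y=1) = 28/72 = 7/18

7/18


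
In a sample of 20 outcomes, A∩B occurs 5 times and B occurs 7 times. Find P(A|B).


P(A|B) = P(A∩B)/P(B) = (5/20)/(7/20) = 5/7

5/7


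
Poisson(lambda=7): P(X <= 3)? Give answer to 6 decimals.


P(X<=3) = e^(-7)*7^0/0! + e^(-7)*7^1/1! + e^(-7)*7^2/2! + e^(-7)*7^3/3!
≈ 0.0009118820 + 0.0063831738 + 0.0223411082 + 0.0521292524
= 0.0817654164
≈ 0.081765

0.081765


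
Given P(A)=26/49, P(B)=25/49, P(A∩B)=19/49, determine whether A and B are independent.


P(A)*P(B) = 26/49*25/49 = 650/2401
P(A∩B) = 19/49 != 650/2401, so not independent

No, A and B are not independent


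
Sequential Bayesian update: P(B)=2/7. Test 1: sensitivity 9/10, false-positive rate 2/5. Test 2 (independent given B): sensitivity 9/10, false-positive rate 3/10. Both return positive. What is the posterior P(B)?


After test 1: P(+) = 9/10*2/7 + 2/5*5/7 = 19/35
P(B|+) = (9/35)/(19/35) = 9/19
After test 2 (use post1 as new prior): P(+) = 9/10*9/19 + 3/10*10/19 = 111/190
P(B|+,+) = (81/190)/(111/190) = 27/37

27/37


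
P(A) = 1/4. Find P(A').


P(A') = 1 - P(A) = 1 - 1/4 = 3/4

3/4


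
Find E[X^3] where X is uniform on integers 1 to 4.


E[X^3] = (1/4) * sum(x^3 for x=1..4)
= 100/4 = 25

25


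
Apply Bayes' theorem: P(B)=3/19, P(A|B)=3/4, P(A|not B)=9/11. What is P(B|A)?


P(A) = P(A|B)P(B) + P(A|B')P(B') = 3/4*3/19 + 9/11*16/19 = 675/836
P(B|A) = P(A|B)P(B)/P(A) = (9/76)/(675/836) = 11/75

11/75


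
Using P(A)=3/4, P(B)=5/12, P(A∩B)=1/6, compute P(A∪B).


P(A∪B) = P(A) + P(B) - P(A∩B)
= 3/4 + 5/12 - 1/6 = 1

1


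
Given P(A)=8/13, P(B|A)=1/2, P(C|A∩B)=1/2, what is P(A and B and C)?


P(A∩B∩C) = P(A) * P(B|A) * P(C|A∩B)
= 8/13 * 1/2 * 1/2
= 4/13 * 1/2 = 2/13

2/13


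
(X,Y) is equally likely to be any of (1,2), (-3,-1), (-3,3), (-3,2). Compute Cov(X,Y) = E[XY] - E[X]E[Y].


E[X]=-2, E[Y]=3/2, E[XY]=-5/2
Cov(X,Y) = E[XY] - E[X]E[Y] = -5/2 + 2*3/2 = 1/2

1/2


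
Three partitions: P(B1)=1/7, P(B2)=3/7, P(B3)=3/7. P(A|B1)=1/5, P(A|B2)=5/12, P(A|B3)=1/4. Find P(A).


P(A) = P(A|B1)P(B1) + P(A|B2)P(B2) + P(A|B3)P(B3)
= 1/5*1/7 + 5/12*3/7 + 1/4*3/7
= 1/35 + 5/28 + 3/28 = 11/35

11/35


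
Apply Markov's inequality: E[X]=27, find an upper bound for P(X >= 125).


Markov: P(X >= a) <= E[X]/a
P(X >= 125) <= 27/125

27/125


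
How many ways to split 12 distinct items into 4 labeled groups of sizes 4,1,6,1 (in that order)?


12! = 479001600
Denominator: 4!=24 * 1!=1 * 6!=720 * 1!=1
Coefficient = 479001600 / 17280 = 27720

27720


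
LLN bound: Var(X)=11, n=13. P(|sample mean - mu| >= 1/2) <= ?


Var(Xbar) = Var(X)/n = 11/13
Chebyshev: P(|Xbar-mu| >= 1/2) <= Var(Xbar)/(1/2)^2 = (11/13)/(1/4) = 44/13
Bound exceeds 1, so trivial bound: 1

1


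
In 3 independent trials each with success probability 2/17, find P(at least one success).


P(at least one) = 1 - P(none)
P(none) = (1 - 2/17)^3 = (15/17)^3 = 3375/4913
P(at least one) = 1 - 3375/4913 = 1538/4913

1538/4913


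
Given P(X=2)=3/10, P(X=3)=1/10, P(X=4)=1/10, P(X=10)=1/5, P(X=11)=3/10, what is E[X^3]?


E[X^3] = sum(g(x)*P(x))
= 8*3/10 + 27*1/10 + 64*1/10 + 1000*1/5 + 1331*3/10
= 3054/5

3054/5


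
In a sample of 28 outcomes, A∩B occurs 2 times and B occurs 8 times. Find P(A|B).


P(A|B) = P(A∩B)/P(B) = (2/28)/(8/28) = 2/8 = 1/4

1/4


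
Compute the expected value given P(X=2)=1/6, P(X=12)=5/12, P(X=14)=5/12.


E[X] = sum(x * P(x))
= 2*1/6 + 12*5/12 + 14*5/12
= 67/6

67/6


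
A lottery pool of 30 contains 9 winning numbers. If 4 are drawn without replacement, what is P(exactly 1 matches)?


P(X=1) = C(9,1)*C(21,3) / C(30,4)
= 9*1330 / 27405
= 11970/27405 = 38/87

38/87


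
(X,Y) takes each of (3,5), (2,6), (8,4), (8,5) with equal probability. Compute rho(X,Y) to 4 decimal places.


Cov(X,Y) = -1.5000, Var(X) = 7.6875, Var(Y) = 0.5000
rho = Cov/(sqrt(VarX)*sqrt(VarY)) = -0.7651

-0.7651


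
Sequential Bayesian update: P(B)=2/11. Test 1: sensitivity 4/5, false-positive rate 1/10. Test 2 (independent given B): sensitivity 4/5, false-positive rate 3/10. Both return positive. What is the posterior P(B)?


After test 1: P(+) = 4/5*2/11 + 1/10*9/11 = 5/22
P(B|+) = (8/55)/(5/22) = 16/25
After test 2 (use post1 as new prior): P(+) = 4/5*16/25 + 3/10*9/25 = 31/50
P(B|+,+) = (64/125)/(31/50) = 128/155

128/155


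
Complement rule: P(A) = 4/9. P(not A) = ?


P(A') = 1 - P(A) = 1 - 4/9 = 5/9

5/9


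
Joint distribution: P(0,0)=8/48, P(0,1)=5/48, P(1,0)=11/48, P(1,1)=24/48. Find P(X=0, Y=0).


Read from table: P(X=0, Y=0) = 8/48 = 1/6

1/6


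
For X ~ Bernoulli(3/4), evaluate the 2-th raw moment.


For Bernoulli: X in {0,1}
E[X^2] = 0^2*(1-3/4) + 1^2*3/4 = 3/4

3/4


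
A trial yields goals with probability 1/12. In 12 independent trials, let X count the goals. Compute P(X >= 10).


P(X>=10) = P(X=10) + P(X=11) + P(X=12)
= 1331/1486016741376 + 11/743008370688 + 1/8916100448256
= 8119/8916100448256

8119/8916100448256


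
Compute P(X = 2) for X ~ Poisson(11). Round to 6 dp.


P(X=2) = e^(-11) * 11^2 / 2!
≈ 0.00001670170079 * 121 / 2
≈ 0.001010

0.001010


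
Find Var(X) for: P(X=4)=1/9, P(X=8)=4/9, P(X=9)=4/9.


E[X] = 8, E[X^2] = 596/9
Var(X) = E[X^2] - (E[X])^2 = 596/9 - (8)^2 = 20/9

20/9


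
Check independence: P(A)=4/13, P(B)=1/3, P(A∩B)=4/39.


P(A)*P(B) = 4/13*1/3 = 4/39
P(A∩B) = 4/39, which equals P(A)P(B), so independent

Yes, A and B are independent


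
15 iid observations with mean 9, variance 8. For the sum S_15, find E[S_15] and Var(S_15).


E[S_n] = n*mu = 15*9 = 135
Var(S_n) = n*sigma^2 = 15*8 = 120

E[S_15]=135, Var(S_15)=120


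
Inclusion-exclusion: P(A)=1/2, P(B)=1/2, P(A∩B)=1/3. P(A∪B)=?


P(A∪B) = P(A) + P(B) - P(A∩B)
= 1/2 + 1/2 - 1/3 = 2/3

2/3


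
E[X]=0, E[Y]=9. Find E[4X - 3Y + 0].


E[4X - 3Y + 0] = 4*E[X] - 3*E[Y] + 0
= (4)*(0) + (-3)*(9) + (0)
= 0 - 27 + 0 = -27

-27


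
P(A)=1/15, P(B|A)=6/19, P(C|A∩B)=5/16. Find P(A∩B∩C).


P(A∩B∩C) = P(A) * P(B|A) * P(C|A∩B)
= 1/15 * 6/19 * 5/16
= 2/95 * 5/16 = 1/152

1/152


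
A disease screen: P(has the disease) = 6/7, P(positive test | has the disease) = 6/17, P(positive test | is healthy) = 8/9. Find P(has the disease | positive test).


P(A) = P(A|B)P(B) + P(A|B')P(B') = 6/17*6/7 + 8/9*1/7 = 460/1071
P(B|A) = P(A|B)P(B)/P(A) = (36/119)/(460/1071) = 81/115

81/115


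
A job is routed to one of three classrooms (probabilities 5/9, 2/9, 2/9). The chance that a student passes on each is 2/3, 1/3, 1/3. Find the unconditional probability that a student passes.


P(A) = P(A|B1)P(B1) + P(A|B2)P(B2) + P(A|B3)P(B3)
= 2/3*5/9 + 1/3*2/9 + 1/3*2/9
= 10/27 + 2/27 + 2/27 = 14/27

14/27


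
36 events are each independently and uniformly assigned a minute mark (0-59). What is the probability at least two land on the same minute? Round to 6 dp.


P(all different) = prod((60-i)/60 for i=0..35) = 0.000001
P(at least one match) = 1 - 0.000001 = 0.999999

0.999999


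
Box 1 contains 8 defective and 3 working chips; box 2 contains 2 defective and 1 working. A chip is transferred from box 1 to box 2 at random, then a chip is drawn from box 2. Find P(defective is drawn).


P(transfer defective) = 8/11; P(transfer working) = 3/11
If defective transferred: Urn II has 3 defective of 4, so P(defective|defective moved) = 3/4
If working transferred: Urn II has 2 defective of 4, so P(defective|working moved) = 1/2
By total probability: P(defective) = 8/11*3/4 + 3/11*1/2 = 15/22

15/22


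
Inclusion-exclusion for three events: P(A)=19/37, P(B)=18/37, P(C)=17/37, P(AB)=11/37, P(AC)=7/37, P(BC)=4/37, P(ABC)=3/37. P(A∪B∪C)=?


P(A∪B∪C) = P(A)+P(B)+P(C) - P(AB)-P(AC)-P(BC) + P(ABC)
= 19/37+18/37+17/37 - 11/37-7/37-4/37 + 3/37
= 35/37

35/37


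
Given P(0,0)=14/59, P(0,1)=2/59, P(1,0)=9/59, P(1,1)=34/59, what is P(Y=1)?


P(Y=1) = P(0,1)+P(1,1) = 2/59 + 34/59 = 36/59

36/59


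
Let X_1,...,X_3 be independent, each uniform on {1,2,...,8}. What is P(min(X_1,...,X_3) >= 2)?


P(min >= 2) = P(all X_i >= 2) = (P(X_1 >= 2))^3
= (7/8)^3 = 343/512

343/512


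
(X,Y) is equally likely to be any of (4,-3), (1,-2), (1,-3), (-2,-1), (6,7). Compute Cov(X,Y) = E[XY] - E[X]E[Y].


E[X]=2, E[Y]=-2/5, E[XY]=27/5
Cov(X,Y) = E[XY] - E[X]E[Y] = 27/5 - 2*-2/5 = 31/5

31/5


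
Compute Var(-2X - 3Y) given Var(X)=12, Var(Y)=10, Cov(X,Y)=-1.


Var(-2X - 3Y) = (-2)^2*Var(X) + (-3)^2*Var(Y) + 2*(-2)*(-3)*Cov(X,Y)
= 4*12 + 9*10 + 12*(-1)
= 48 + 90 - 12 = 126

126


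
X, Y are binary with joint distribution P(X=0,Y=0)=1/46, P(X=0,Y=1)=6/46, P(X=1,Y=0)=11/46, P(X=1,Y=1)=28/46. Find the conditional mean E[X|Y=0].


P(Y=0) = 12/46
E[X|Y=0] = (0*1 + 1*11)/12 = 11/12

11/12


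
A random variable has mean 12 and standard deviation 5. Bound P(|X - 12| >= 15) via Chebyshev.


k = 15/5 = 3
Chebyshev: P(|X-mu| >= k*sigma) <= 1/k^2 = 1/3^2 = 1/9

1/9


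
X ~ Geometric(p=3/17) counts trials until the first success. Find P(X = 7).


P(X=7) = (1-p)^6 * p = (14/17)^6 * 3/17
= 7529536/24137569 * 3/17 = 22588608/410338673

22588608/410338673


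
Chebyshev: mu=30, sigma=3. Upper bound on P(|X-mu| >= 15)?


k = 15/3 = 5
Chebyshev: P(|X-mu| >= k*sigma) <= 1/k^2 = 1/5^2 = 1/25

1/25


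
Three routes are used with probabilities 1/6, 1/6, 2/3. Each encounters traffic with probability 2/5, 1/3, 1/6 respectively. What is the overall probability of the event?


P(A) = P(A|B1)P(B1) + P(A|B2)P(B2) + P(A|B3)P(B3)
= 2/5*1/6 + 1/3*1/6 + 1/6*2/3
= 1/15 + 1/18 + 1/9 = 7/30

7/30


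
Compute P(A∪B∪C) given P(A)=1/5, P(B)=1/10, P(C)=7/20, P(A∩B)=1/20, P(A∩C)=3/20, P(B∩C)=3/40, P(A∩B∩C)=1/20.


P(A∪B∪C) = P(A)+P(B)+P(C) - P(AB)-P(AC)-P(BC) + P(ABC)
= 1/5+1/10+7/20 - 1/20-3/20-3/40 + 1/20
= 17/40

17/40


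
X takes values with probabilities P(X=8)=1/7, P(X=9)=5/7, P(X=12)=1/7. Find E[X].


E[X] = sum(x * P(x))
= 8*1/7 + 9*5/7 + 12*1/7
= 65/7

65/7


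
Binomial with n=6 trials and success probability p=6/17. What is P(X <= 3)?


P(X<=3) = P(X=0) + P(X=1) + P(X=2) + P(X=3)
= 1771561/24137569 + 5797836/24137569 + 7906140/24137569 + 5749920/24137569
= 21225457/24137569

21225457/24137569


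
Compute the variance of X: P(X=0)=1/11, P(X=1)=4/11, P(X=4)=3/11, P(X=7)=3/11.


E[X] = 37/11, E[X^2] = 199/11
Var(X) = E[X^2] - (E[X])^2 = 199/11 - (37/11)^2 = 820/121

820/121


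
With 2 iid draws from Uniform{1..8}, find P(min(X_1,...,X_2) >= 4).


P(min >= 4) = P(all X_i >= 4) = (P(X_1 >= 4))^2
= (5/8)^2 = 25/64

25/64


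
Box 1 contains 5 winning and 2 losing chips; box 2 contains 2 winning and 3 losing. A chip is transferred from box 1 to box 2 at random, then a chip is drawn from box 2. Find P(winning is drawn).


P(transfer winning) = 5/7; P(transfer losing) = 2/7
If winning transferred: Urn II has 3 winning of 6, so P(winning|winning moved) = 1/2
If losing transferred: Urn II has 2 winning of 6, so P(winning|losing moved) = 1/3
By total probability: P(winning) = 5/7*1/2 + 2/7*1/3 = 19/42

19/42


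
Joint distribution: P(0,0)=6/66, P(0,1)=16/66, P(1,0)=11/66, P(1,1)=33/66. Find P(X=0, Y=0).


Read from table: P(X=0, Y=0) = 6/66 = 1/11

1/11


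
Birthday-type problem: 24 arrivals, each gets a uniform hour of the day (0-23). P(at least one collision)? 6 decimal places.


P(all different) = prod((24-i)/24 for i=0..23) = 0.000000
P(at least one match) = 1 - 0.000000 = 1.000000

1.000000


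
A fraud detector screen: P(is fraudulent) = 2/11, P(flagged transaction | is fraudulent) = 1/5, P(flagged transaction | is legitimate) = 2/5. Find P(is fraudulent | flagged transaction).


P(A) = P(A|B)P(B) + P(A|B')P(B') = 1/5*2/11 + 2/5*9/11 = 4/11
P(B|A) = P(A|B)P(B)/P(A) = (2/55)/(4/11) = 1/10

1/10


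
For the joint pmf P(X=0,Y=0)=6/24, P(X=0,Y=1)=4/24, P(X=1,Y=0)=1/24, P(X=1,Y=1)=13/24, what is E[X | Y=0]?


P(Y=0) = 7/24
E[X|Y=0] = (0*6 + 1*1)/7 = 1/7

1/7


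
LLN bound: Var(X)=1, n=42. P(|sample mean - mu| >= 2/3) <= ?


Var(Xbar) = Var(X)/n = 1/42
Chebyshev: P(|Xbar-mu| >= 2/3) <= Var(Xbar)/(2/3)^2 = (1/42)/(4/9) = 3/56

3/56


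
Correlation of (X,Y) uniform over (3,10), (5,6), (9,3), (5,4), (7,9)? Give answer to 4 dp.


Cov(X,Y) = -3.1200, Var(X) = 4.1600, Var(Y) = 7.4400
rho = Cov/(sqrt(VarX)*sqrt(VarY)) = -0.5608

-0.5608


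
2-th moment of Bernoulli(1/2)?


For Bernoulli: X in {0,1}
E[X^2] = 0^2*(1-1/2) + 1^2*1/2 = 1/2

1/2


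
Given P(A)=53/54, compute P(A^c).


P(A') = 1 - P(A) = 1 - 53/54 = 1/54

1/54


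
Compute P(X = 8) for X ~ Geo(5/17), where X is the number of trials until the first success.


P(X=8) = (1-p)^7 * p = (12/17)^7 * 5/17
= 35831808/410338673 * 5/17 = 179159040/6975757441

179159040/6975757441


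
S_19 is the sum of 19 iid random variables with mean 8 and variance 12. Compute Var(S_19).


By independence, Var(S_n) = n*Var(X_1) = 19*12 = 228

228


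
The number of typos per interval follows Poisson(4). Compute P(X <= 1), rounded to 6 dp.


P(X<=1) = e^(-4)*4^0/0! + e^(-4)*4^1/1!
≈ 0.0183156389 + 0.0732625556
= 0.0915781945
≈ 0.091578

0.091578


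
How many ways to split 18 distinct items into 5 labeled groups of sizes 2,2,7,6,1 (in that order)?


18! = 6402373705728000
Denominator: 2!=2 * 2!=2 * 7!=5040 * 6!=720 * 1!=1
Coefficient = 6402373705728000 / 14515200 = 441080640

441080640


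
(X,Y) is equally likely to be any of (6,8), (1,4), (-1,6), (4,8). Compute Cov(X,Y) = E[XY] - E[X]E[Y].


E[X]=5/2, E[Y]=13/2, E[XY]=39/2
Cov(X,Y) = E[XY] - E[X]E[Y] = 39/2 - 5/2*13/2 = 13/4

13/4


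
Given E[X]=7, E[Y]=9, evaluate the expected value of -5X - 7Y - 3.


E[-5X - 7Y - 3] = -5*E[X] - 7*E[Y] - 3
= (-5)*(7) + (-7)*(9) + (-3)
= -35 - 63 - 3 = -101

-101


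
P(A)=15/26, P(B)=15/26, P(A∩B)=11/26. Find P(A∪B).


P(A∪B) = P(A) + P(B) - P(A∩B)
= 15/26 + 15/26 - 11/26 = 19/26

19/26


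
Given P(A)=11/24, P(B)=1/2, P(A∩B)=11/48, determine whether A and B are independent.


P(A)*P(B) = 11/24*1/2 = 11/48
P(A∩B) = 11/48, which equals P(A)P(B), so independent

Yes, A and B are independent


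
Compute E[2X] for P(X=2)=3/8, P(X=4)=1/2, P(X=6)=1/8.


E[2X] = sum(g(x)*P(x))
= 4*3/8 + 8*1/2 + 12*1/8
= 7

7


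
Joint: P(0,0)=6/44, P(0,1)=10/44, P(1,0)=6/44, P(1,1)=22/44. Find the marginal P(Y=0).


P(Y=0) = P(0,0)+P(1,0) = 6/44 + 6/44 = 12/44 = 3/11

3/11


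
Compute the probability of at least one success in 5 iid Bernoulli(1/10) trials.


P(at least one) = 1 - P(none)
P(none) = (1 - 1/10)^5 = (9/10)^5 = 59049/100000
P(at least one) = 1 - 59049/100000 = 40951/100000

40951/100000


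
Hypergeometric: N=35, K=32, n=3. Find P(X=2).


P(X=2) = C(32,2)*C(3,1) / C(35,3)
= 496*3 / 6545
= 1488/6545

1488/6545


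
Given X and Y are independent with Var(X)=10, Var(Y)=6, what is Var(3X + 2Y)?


Independence => Cov(X,Y)=0
Var(3X + 2Y) = 3^2*Var(X) + 2^2*Var(Y)
= 9*10 + 4*6 = 114

114


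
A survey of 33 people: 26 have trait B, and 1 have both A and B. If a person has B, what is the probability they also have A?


P(A|B) = P(A∩B)/P(B) = (1/33)/(26/33) = 1/26

1/26


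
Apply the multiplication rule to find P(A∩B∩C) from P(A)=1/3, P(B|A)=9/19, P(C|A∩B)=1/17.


P(A∩B∩C) = P(A) * P(B|A) * P(C|A∩B)
= 1/3 * 9/19 * 1/17
= 3/19 * 1/17 = 3/323

3/323


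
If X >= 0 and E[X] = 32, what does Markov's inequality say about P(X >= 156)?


Markov: P(X >= a) <= E[X]/a
P(X >= 156) <= 32/156 = 8/39

8/39


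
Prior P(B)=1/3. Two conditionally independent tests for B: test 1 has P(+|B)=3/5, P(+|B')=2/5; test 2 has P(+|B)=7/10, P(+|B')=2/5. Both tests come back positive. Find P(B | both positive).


After test 1: P(+) = 3/5*1/3 + 2/5*2/3 = 7/15
P(B|+) = (1/5)/(7/15) = 3/7
After test 2 (use post1 as new prior): P(+) = 7/10*3/7 + 2/5*4/7 = 37/70
P(B|+,+) = (3/10)/(37/70) = 21/37

21/37


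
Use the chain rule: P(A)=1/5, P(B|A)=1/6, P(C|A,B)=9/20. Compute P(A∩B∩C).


P(A∩B∩C) = P(A) * P(B|A) * P(C|A∩B)
= 1/5 * 1/6 * 9/20
= 1/30 * 9/20 = 3/200

3/200


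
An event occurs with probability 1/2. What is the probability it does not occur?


P(A') = 1 - P(A) = 1 - 1/2 = 1/2

1/2


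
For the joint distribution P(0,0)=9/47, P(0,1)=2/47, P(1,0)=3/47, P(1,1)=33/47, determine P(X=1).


P(X=1) = P(1,0)+P(1,1) = 3/47 + 33/47 = 36/47

36/47


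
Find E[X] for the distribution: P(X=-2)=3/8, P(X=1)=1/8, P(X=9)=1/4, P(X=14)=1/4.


E[X] = sum(x * P(x))
= -2*3/8 + 1*1/8 + 9*1/4 + 14*1/4
= 41/8

41/8


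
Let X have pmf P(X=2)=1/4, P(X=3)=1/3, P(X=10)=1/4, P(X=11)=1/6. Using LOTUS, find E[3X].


E[3X] = sum(g(x)*P(x))
= 6*1/4 + 9*1/3 + 30*1/4 + 33*1/6
= 35/2

35/2


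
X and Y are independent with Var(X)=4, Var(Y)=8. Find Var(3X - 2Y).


Independence => Cov(X,Y)=0
Var(3X - 2Y) = 3^2*Var(X) + (-2)^2*Var(Y)
= 9*4 + 4*8 = 68

68


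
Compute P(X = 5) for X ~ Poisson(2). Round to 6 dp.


P(X=5) = e^(-2) * 2^5 / 5!
≈ 0.1353352832 * 32 / 120
≈ 0.036089

0.036089


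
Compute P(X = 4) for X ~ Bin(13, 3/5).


P(X=4) = C(13,4) * p^4 * (1-p)^9
= 715 * 81/625 * 512/1953125
= 5930496/244140625

5930496/244140625


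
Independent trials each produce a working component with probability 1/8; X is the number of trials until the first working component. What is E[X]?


For geometric (trials until first success), E[X] = 1/p = 1/(1/8) = 8

8


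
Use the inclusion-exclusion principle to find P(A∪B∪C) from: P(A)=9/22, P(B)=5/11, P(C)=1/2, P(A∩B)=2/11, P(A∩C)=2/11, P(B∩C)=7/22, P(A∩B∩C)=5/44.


P(A∪B∪C) = P(A)+P(B)+P(C) - P(AB)-P(AC)-P(BC) + P(ABC)
= 9/22+5/11+1/2 - 2/11-2/11-7/22 + 5/44
= 35/44

35/44


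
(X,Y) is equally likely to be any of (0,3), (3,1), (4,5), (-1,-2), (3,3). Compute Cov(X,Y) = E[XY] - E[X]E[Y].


E[X]=9/5, E[Y]=2, E[XY]=34/5
Cov(X,Y) = E[XY] - E[X]E[Y] = 34/5 - 9/5*2 = 16/5

16/5


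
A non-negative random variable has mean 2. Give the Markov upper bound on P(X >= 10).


Markov: P(X >= a) <= E[X]/a
P(X >= 10) <= 2/10 = 1/5

1/5


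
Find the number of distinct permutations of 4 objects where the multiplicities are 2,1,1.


4! = 24
Denominator: 2!=2 * 1!=1 * 1!=1
Coefficient = 24 / 2 = 12

12


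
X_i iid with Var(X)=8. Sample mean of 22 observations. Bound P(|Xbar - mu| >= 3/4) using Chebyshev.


Var(Xbar) = Var(X)/n = 8/22
Chebyshev: P(|Xbar-mu| >= 3/4) <= Var(Xbar)/(3/4)^2 = (4/11)/(9/16) = 64/99

64/99


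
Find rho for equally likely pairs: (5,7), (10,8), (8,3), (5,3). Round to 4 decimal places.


Cov(X,Y) = 1.7500, Var(X) = 4.5000, Var(Y) = 5.1875
rho = Cov/(sqrt(VarX)*sqrt(VarY)) = 0.3622

0.3622


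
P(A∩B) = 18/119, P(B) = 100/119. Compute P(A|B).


P(A|B) = P(A∩B)/P(B) = (18/119)/(100/119) = 18/100 = 9/50

9/50


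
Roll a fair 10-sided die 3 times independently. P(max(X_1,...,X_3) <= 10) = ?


P(max <= 10) = P(all X_i <= 10) = (P(X_1 <= 10))^3
= (10/10)^3 = 1^3 = 1

1


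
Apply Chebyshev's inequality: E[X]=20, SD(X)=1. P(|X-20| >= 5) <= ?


k = 5/1 = 5
Chebyshev: P(|X-mu| >= k*sigma) <= 1/k^2 = 1/5^2 = 1/25

1/25


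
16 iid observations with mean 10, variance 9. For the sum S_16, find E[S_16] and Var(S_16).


E[S_n] = n*mu = 16*10 = 160
Var(S_n) = n*sigma^2 = 16*9 = 144

E[S_16]=160, Var(S_16)=144


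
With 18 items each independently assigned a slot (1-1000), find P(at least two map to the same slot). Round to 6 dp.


P(all different) = prod((1000-i)/1000 for i=0..17) = 0.857357
P(at least one match) = 1 - 0.857357 = 0.142643

0.142643


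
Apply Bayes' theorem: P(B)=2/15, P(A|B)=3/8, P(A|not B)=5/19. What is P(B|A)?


P(A) = P(A|B)P(B) + P(A|B')P(B') = 3/8*2/15 + 5/19*13/15 = 317/1140
P(B|A) = P(A|B)P(B)/P(A) = (1/20)/(317/1140) = 57/317

57/317


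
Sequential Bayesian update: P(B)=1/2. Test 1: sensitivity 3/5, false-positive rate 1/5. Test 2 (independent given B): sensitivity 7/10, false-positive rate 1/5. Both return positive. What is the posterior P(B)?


After test 1: P(+) = 3/5*1/2 + 1/5*1/2 = 2/5
P(B|+) = (3/10)/(2/5) = 3/4
After test 2 (use post1 as new prior): P(+) = 7/10*3/4 + 1/5*1/4 = 23/40
P(B|+,+) = (21/40)/(23/40) = 21/23

21/23


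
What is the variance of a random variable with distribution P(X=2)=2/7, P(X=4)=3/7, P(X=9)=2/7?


E[X] = 34/7, E[X^2] = 218/7
Var(X) = E[X^2] - (E[X])^2 = 218/7 - (34/7)^2 = 370/49

370/49


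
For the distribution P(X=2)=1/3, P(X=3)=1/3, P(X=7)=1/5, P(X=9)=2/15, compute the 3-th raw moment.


E[X^3] = sum(x^3 * P(x))
= 8*1/3 + 27*1/3 + 343*1/5 + 729*2/15
= 2662/15

2662/15


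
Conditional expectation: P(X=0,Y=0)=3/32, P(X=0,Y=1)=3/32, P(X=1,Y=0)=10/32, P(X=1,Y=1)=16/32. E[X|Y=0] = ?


P(Y=0) = 13/32
E[X|Y=0] = (0*3 + 1*10)/13 = 10/13

10/13


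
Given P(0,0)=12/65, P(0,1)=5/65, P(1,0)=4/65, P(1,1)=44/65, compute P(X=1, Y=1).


Read from table: P(X=1, Y=1) = 44/65

44/65


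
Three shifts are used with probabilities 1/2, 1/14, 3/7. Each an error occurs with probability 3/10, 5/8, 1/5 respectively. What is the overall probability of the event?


P(A) = P(A|B1)P(B1) + P(A|B2)P(B2) + P(A|B3)P(B3)
= 3/10*1/2 + 5/8*1/14 + 1/5*3/7
= 3/20 + 5/112 + 3/35 = 157/560

157/560


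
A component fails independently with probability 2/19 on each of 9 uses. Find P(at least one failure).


P(at least one) = 1 - P(none)
P(none) = (1 - 2/19)^9 = (17/19)^9 = 118587876497/322687697779
P(at least one) = 1 - 118587876497/322687697779 = 204099821282/322687697779

204099821282/322687697779


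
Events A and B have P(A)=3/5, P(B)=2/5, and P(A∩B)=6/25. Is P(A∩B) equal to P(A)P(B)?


P(A)*P(B) = 3/5*2/5 = 6/25
P(A∩B) = 6/25, which equals P(A)P(B), so independent

Yes, A and B are independent


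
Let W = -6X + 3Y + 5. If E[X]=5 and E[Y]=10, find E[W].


E[-6X + 3Y + 5] = -6*E[X] + 3*E[Y] + 5
= (-6)*(5) + (3)*(10) + (5)
= -30 + 30 + 5 = 5

5


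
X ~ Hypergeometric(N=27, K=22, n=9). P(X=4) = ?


P(X=4) = C(22,4)*C(5,5) / C(27,9)
= 7315*1 / 4686825
= 7315/4686825 = 7/4485

7/4485


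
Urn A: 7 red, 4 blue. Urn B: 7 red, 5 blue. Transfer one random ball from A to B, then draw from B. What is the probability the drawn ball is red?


P(transfer red) = 7/11; P(transfer blue) = 4/11
If red transferred: Urn II has 8 red of 13, so P(red|red moved) = 8/13
If blue transferred: Urn II has 7 red of 13, so P(red|blue moved) = 7/13
By total probability: P(red) = 7/11*8/13 + 4/11*7/13 = 84/143

84/143


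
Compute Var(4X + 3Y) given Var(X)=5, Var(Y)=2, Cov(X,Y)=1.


Var(4X + 3Y) = 4^2*Var(X) + 3^2*Var(Y) + 2*4*3*Cov(X,Y)
= 16*5 + 9*2 + 24*1
= 80 + 18 + 24 = 122

122


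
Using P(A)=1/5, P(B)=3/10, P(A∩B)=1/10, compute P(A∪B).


P(A∪B) = P(A) + P(B) - P(A∩B)
= 1/5 + 3/10 - 1/10 = 2/5

2/5


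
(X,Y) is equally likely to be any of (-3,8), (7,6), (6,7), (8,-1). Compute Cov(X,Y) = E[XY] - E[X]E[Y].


E[X]=9/2, E[Y]=5, E[XY]=13
Cov(X,Y) = E[XY] - E[X]E[Y] = 13 - 9/2*5 = -19/2

-19/2


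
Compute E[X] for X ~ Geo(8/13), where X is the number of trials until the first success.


For geometric (trials until first success), E[X] = 1/p = 1/(8/13) = 13/8

13/8


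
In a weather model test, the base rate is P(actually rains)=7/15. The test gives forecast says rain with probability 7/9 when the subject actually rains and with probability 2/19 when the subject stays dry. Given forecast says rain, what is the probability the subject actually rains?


P(A) = P(A|B)P(B) + P(A|B')P(B') = 7/9*7/15 + 2/19*8/15 = 215/513
P(B|A) = P(A|B)P(B)/P(A) = (49/135)/(215/513) = 931/1075

931/1075


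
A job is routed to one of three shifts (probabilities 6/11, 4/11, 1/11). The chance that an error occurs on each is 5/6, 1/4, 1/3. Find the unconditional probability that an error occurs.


P(A) = P(A|B1)P(B1) + P(A|B2)P(B2) + P(A|B3)P(B3)
= 5/6*6/11 + 1/4*4/11 + 1/3*1/11
= 5/11 + 1/11 + 1/33 = 19/33

19/33


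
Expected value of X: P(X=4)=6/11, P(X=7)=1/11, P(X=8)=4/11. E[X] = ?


E[X] = sum(x * P(x))
= 4*6/11 + 7*1/11 + 8*4/11
= 63/11

63/11


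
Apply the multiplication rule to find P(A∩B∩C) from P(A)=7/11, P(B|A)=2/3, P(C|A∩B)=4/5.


P(A∩B∩C) = P(A) * P(B|A) * P(C|A∩B)
= 7/11 * 2/3 * 4/5
= 14/33 * 4/5 = 56/165

56/165


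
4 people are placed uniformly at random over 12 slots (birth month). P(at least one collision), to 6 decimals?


P(all different) = prod((12-i)/12 for i=0..3) = 0.572917
P(at least one match) = 1 - 0.572917 = 0.427083

0.427083


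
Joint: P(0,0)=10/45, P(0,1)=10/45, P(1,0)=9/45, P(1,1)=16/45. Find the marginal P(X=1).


P(X=1) = P(1,0)+P(1,1) = 9/45 + 16/45 = 25/45 = 5/9

5/9


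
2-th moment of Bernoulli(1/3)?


For Bernoulli: X in {0,1}
E[X^2] = 0^2*(1-1/3) + 1^2*1/3 = 1/3

1/3


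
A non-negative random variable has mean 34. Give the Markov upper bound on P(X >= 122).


Markov: P(X >= a) <= E[X]/a
P(X >= 122) <= 34/122 = 17/61

17/61


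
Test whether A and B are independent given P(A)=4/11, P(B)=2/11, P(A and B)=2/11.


P(A)*P(B) = 4/11*2/11 = 8/121
P(A∩B) = 2/11 != 8/121, so not independent

No, A and B are not independent


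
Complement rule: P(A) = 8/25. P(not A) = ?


P(A') = 1 - P(A) = 1 - 8/25 = 17/25

17/25


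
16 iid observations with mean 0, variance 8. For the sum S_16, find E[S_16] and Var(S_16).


E[S_n] = n*mu = 16*0 = 0
Var(S_n) = n*sigma^2 = 16*8 = 128

E[S_16]=0, Var(S_16)=128


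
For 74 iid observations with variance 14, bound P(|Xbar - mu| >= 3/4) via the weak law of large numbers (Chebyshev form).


Var(Xbar) = Var(X)/n = 14/74
Chebyshev: P(|Xbar-mu| >= 3/4) <= Var(Xbar)/(3/4)^2 = (7/37)/(9/16) = 112/333

112/333


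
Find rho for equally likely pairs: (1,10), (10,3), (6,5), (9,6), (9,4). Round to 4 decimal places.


Cov(X,Y) = -7.2000, Var(X) = 10.8000, Var(Y) = 5.8400
rho = Cov/(sqrt(VarX)*sqrt(VarY)) = -0.9066

-0.9066


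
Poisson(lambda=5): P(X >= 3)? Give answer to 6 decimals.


P(X>=3) = 1 - P(X<=2) = 1 - (e^(-5)*5^0/0! + e^(-5)*5^1/1! + e^(-5)*5^2/2!)
≈ 1 - (0.0067379470 + 0.0336897350 + 0.0842243375)
= 1 - 0.1246520195 = 0.8753479805
≈ 0.875348

0.875348


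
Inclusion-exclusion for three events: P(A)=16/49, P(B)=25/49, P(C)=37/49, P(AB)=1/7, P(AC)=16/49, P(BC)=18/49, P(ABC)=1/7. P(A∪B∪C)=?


P(A∪B∪C) = P(A)+P(B)+P(C) - P(AB)-P(AC)-P(BC) + P(ABC)
= 16/49+25/49+37/49 - 1/7-16/49-18/49 + 1/7
= 44/49

44/49


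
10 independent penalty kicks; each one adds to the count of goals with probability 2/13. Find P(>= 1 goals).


P(at least one) = 1 - P(none)
P(none) = (1 - 2/13)^10 = (11/13)^10 = 25937424601/137858491849
P(at least one) = 1 - 25937424601/137858491849 = 111921067248/137858491849

111921067248/137858491849


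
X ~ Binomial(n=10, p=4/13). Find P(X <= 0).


P(X<=0) = P(X=0)
= 3486784401/137858491849
= 3486784401/137858491849

3486784401/137858491849


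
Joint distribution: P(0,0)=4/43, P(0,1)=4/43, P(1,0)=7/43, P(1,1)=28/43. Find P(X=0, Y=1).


Read from table: P(X=0, Y=1) = 4/43

4/43


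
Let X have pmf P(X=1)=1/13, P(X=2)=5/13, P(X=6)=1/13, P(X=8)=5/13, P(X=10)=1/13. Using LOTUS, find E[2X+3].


E[2X+3] = sum(g(x)*P(x))
= 5*1/13 + 7*5/13 + 15*1/13 + 19*5/13 + 23*1/13
= 173/13

173/13


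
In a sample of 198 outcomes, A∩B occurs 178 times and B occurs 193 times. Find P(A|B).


P(A|B) = P(A∩B)/P(B) = (178/198)/(193/198) = 178/193

178/193


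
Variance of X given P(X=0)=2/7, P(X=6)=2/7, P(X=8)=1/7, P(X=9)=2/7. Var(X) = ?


E[X] = 38/7, E[X^2] = 298/7
Var(X) = E[X^2] - (E[X])^2 = 298/7 - (38/7)^2 = 642/49

642/49


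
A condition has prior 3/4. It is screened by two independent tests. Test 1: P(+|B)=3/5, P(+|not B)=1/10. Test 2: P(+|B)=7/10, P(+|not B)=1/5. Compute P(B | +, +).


After test 1: P(+) = 3/5*3/4 + 1/10*1/4 = 19/40
P(B|+) = (9/20)/(19/40) = 18/19
After test 2 (use post1 as new prior): P(+) = 7/10*18/19 + 1/5*1/19 = 64/95
P(B|+,+) = (63/95)/(64/95) = 63/64

63/64


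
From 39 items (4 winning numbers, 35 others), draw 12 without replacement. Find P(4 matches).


P(X=4) = C(4,4)*C(35,8) / C(39,12)
= 1*23535820 / 3910797436
= 23535820/3910797436 = 55/9139

55/9139
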